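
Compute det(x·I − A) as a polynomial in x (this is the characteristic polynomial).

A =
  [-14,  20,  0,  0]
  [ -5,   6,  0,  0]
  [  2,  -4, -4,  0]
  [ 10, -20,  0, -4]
x^4 + 16*x^3 + 96*x^2 + 256*x + 256

Expanding det(x·I − A) (e.g. by cofactor expansion or by noting that A is similar to its Jordan form J, which has the same characteristic polynomial as A) gives
  χ_A(x) = x^4 + 16*x^3 + 96*x^2 + 256*x + 256
which factors as (x + 4)^4. The eigenvalues (with algebraic multiplicities) are λ = -4 with multiplicity 4.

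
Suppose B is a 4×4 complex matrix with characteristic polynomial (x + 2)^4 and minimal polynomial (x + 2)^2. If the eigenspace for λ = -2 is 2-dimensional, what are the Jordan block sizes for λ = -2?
Block sizes for λ = -2: [2, 2]

Step 1 — from the characteristic polynomial, algebraic multiplicity of λ = -2 is 4. From dim ker(B − (-2)·I) = 2, there are exactly 2 Jordan blocks for λ = -2.
Step 2 — from the minimal polynomial, the factor (x + 2)^2 tells us the largest block for λ = -2 has size 2.
Step 3 — with total size 4, 2 blocks, and largest block 2, the block sizes (in nonincreasing order) are [2, 2].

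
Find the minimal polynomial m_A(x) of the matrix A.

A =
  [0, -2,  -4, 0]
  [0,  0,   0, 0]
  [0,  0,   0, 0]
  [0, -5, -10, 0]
x^2

The characteristic polynomial is χ_A(x) = x^4, so the eigenvalues are known. The minimal polynomial is
  m_A(x) = Π_λ (x − λ)^{k_λ}
where k_λ is the size of the *largest* Jordan block for λ (equivalently, the smallest k with (A − λI)^k v = 0 for every generalised eigenvector v of λ).

  λ = 0: largest Jordan block has size 2, contributing (x − 0)^2

So m_A(x) = x^2 = x^2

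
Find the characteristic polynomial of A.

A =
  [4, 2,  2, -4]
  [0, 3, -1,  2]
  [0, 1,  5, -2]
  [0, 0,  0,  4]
x^4 - 16*x^3 + 96*x^2 - 256*x + 256

Expanding det(x·I − A) (e.g. by cofactor expansion or by noting that A is similar to its Jordan form J, which has the same characteristic polynomial as A) gives
  χ_A(x) = x^4 - 16*x^3 + 96*x^2 - 256*x + 256
which factors as (x - 4)^4. The eigenvalues (with algebraic multiplicities) are λ = 4 with multiplicity 4.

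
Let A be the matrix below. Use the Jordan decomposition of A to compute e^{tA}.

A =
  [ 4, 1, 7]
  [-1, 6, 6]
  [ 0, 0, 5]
e^{tA} =
  [-t*exp(5*t) + exp(5*t), t*exp(5*t), -t^2*exp(5*t)/2 + 7*t*exp(5*t)]
  [-t*exp(5*t), t*exp(5*t) + exp(5*t), -t^2*exp(5*t)/2 + 6*t*exp(5*t)]
  [0, 0, exp(5*t)]

Strategy: write A = P · J · P⁻¹ where J is a Jordan canonical form, so e^{tA} = P · e^{tJ} · P⁻¹, and e^{tJ} can be computed block-by-block.

A has Jordan form
J =
  [5, 1, 0]
  [0, 5, 1]
  [0, 0, 5]
(up to reordering of blocks).

Per-block formulas:
  For a 3×3 Jordan block J_3(5): exp(t · J_3(5)) = e^(5t)·(I + t·N + (t^2/2)·N^2), where N is the 3×3 nilpotent shift.

After assembling e^{tJ} and conjugating by P, we get:

e^{tA} =
  [-t*exp(5*t) + exp(5*t), t*exp(5*t), -t^2*exp(5*t)/2 + 7*t*exp(5*t)]
  [-t*exp(5*t), t*exp(5*t) + exp(5*t), -t^2*exp(5*t)/2 + 6*t*exp(5*t)]
  [0, 0, exp(5*t)]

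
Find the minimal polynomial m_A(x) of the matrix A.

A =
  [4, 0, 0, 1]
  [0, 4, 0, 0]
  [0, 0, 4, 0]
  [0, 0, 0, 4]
x^2 - 8*x + 16

The characteristic polynomial is χ_A(x) = (x - 4)^4, so the eigenvalues are known. The minimal polynomial is
  m_A(x) = Π_λ (x − λ)^{k_λ}
where k_λ is the size of the *largest* Jordan block for λ (equivalently, the smallest k with (A − λI)^k v = 0 for every generalised eigenvector v of λ).

  λ = 4: largest Jordan block has size 2, contributing (x − 4)^2

So m_A(x) = (x - 4)^2 = x^2 - 8*x + 16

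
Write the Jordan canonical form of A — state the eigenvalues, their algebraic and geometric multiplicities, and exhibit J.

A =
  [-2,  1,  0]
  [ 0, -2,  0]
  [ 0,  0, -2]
J_2(-2) ⊕ J_1(-2)

The characteristic polynomial is
  det(x·I − A) = x^3 + 6*x^2 + 12*x + 8 = (x + 2)^3

Eigenvalues and multiplicities (the geometric multiplicity of λ is n − rank(A − λI), which equals the number of Jordan blocks for λ):
  λ = -2: algebraic multiplicity = 3, geometric multiplicity = 2

Determining the block sizes for each eigenvalue:
  λ = -2: 2 blocks summing to 3 forces exactly one block of size 2 and the rest size 1 → block sizes [2, 1]

Assembling the blocks gives a Jordan form
J =
  [-2,  1,  0]
  [ 0, -2,  0]
  [ 0,  0, -2]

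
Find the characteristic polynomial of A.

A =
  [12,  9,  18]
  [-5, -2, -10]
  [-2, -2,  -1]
x^3 - 9*x^2 + 27*x - 27

Expanding det(x·I − A) (e.g. by cofactor expansion or by noting that A is similar to its Jordan form J, which has the same characteristic polynomial as A) gives
  χ_A(x) = x^3 - 9*x^2 + 27*x - 27
which factors as (x - 3)^3. The eigenvalues (with algebraic multiplicities) are λ = 3 with multiplicity 3.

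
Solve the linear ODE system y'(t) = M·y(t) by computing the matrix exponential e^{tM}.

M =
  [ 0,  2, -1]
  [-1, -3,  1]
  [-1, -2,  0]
e^{tM} =
  [t*exp(-t) + exp(-t), 2*t*exp(-t), -t*exp(-t)]
  [-t*exp(-t), -2*t*exp(-t) + exp(-t), t*exp(-t)]
  [-t*exp(-t), -2*t*exp(-t), t*exp(-t) + exp(-t)]

Strategy: write M = P · J · P⁻¹ where J is a Jordan canonical form, so e^{tM} = P · e^{tJ} · P⁻¹, and e^{tJ} can be computed block-by-block.

M has Jordan form
J =
  [-1,  1,  0]
  [ 0, -1,  0]
  [ 0,  0, -1]
(up to reordering of blocks).

Per-block formulas:
  For a 2×2 Jordan block J_2(-1): exp(t · J_2(-1)) = e^(-1t)·(I + t·N), where N is the 2×2 nilpotent shift.
  For a 1×1 block at λ = -1: exp(t · [-1]) = [e^(-1t)].

After assembling e^{tJ} and conjugating by P, we get:

e^{tM} =
  [t*exp(-t) + exp(-t), 2*t*exp(-t), -t*exp(-t)]
  [-t*exp(-t), -2*t*exp(-t) + exp(-t), t*exp(-t)]
  [-t*exp(-t), -2*t*exp(-t), t*exp(-t) + exp(-t)]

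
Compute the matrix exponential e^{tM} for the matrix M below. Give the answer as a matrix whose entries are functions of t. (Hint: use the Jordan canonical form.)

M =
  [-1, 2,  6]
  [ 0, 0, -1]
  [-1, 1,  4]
e^{tM} =
  [-t^2*exp(t) - 2*t*exp(t) + exp(t), 2*t*exp(t), 2*t^2*exp(t) + 6*t*exp(t)]
  [t^2*exp(t)/2, -t*exp(t) + exp(t), -t^2*exp(t) - t*exp(t)]
  [-t^2*exp(t)/2 - t*exp(t), t*exp(t), t^2*exp(t) + 3*t*exp(t) + exp(t)]

Strategy: write M = P · J · P⁻¹ where J is a Jordan canonical form, so e^{tM} = P · e^{tJ} · P⁻¹, and e^{tJ} can be computed block-by-block.

M has Jordan form
J =
  [1, 1, 0]
  [0, 1, 1]
  [0, 0, 1]
(up to reordering of blocks).

Per-block formulas:
  For a 3×3 Jordan block J_3(1): exp(t · J_3(1)) = e^(1t)·(I + t·N + (t^2/2)·N^2), where N is the 3×3 nilpotent shift.

After assembling e^{tJ} and conjugating by P, we get:

e^{tM} =
  [-t^2*exp(t) - 2*t*exp(t) + exp(t), 2*t*exp(t), 2*t^2*exp(t) + 6*t*exp(t)]
  [t^2*exp(t)/2, -t*exp(t) + exp(t), -t^2*exp(t) - t*exp(t)]
  [-t^2*exp(t)/2 - t*exp(t), t*exp(t), t^2*exp(t) + 3*t*exp(t) + exp(t)]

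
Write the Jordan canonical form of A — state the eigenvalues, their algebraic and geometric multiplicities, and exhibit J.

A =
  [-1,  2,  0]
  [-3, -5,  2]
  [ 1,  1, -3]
J_3(-3)

The characteristic polynomial is
  det(x·I − A) = x^3 + 9*x^2 + 27*x + 27 = (x + 3)^3

Eigenvalues and multiplicities (the geometric multiplicity of λ is n − rank(A − λI), which equals the number of Jordan blocks for λ):
  λ = -3: algebraic multiplicity = 3, geometric multiplicity = 1

Determining the block sizes for each eigenvalue:
  λ = -3: one block (gm = 1), so the single block has size am = 3 → block sizes [3]

Assembling the blocks gives a Jordan form
J =
  [-3,  1,  0]
  [ 0, -3,  1]
  [ 0,  0, -3]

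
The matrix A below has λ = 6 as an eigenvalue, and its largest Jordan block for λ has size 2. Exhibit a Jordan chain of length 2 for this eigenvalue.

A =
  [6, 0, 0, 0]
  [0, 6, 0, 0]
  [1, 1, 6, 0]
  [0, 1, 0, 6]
A Jordan chain for λ = 6 of length 2:
v_1 = (0, 0, 1, 0)ᵀ
v_2 = (1, 0, 0, 0)ᵀ

Let N = A − (6)·I. We want v_2 with N^2 v_2 = 0 but N^1 v_2 ≠ 0; then v_{j-1} := N · v_j for j = 2, …, 2.

Pick v_2 = (1, 0, 0, 0)ᵀ.
Then v_1 = N · v_2 = (0, 0, 1, 0)ᵀ.

Sanity check: (A − (6)·I) v_1 = (0, 0, 0, 0)ᵀ = 0. ✓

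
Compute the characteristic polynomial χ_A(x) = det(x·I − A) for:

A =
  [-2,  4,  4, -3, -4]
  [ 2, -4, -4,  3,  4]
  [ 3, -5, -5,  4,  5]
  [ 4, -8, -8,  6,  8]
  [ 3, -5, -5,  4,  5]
x^5

Expanding det(x·I − A) (e.g. by cofactor expansion or by noting that A is similar to its Jordan form J, which has the same characteristic polynomial as A) gives
  χ_A(x) = x^5
which factors as x^5. The eigenvalues (with algebraic multiplicities) are λ = 0 with multiplicity 5.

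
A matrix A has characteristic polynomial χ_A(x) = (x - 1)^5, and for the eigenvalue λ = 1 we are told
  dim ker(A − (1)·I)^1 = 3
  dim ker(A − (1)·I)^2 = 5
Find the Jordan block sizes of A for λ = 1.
Block sizes for λ = 1: [2, 2, 1]

From the dimensions of kernels of powers, the number of Jordan blocks of size at least j is d_j − d_{j−1} where d_j = dim ker(N^j) (with d_0 = 0). Computing the differences gives [3, 2].
The number of blocks of size exactly k is (#blocks of size ≥ k) − (#blocks of size ≥ k + 1), so the partition is: 1 block(s) of size 1, 2 block(s) of size 2.
In nonincreasing order the block sizes are [2, 2, 1].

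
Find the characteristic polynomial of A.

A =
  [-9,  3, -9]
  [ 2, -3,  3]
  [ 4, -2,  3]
x^3 + 9*x^2 + 27*x + 27

Expanding det(x·I − A) (e.g. by cofactor expansion or by noting that A is similar to its Jordan form J, which has the same characteristic polynomial as A) gives
  χ_A(x) = x^3 + 9*x^2 + 27*x + 27
which factors as (x + 3)^3. The eigenvalues (with algebraic multiplicities) are λ = -3 with multiplicity 3.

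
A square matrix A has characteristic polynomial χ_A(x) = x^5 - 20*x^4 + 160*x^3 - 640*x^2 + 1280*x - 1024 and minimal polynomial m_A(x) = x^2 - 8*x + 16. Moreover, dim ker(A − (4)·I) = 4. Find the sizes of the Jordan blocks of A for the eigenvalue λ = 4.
Block sizes for λ = 4: [2, 1, 1, 1]

Step 1 — from the characteristic polynomial, algebraic multiplicity of λ = 4 is 5. From dim ker(A − (4)·I) = 4, there are exactly 4 Jordan blocks for λ = 4.
Step 2 — from the minimal polynomial, the factor (x − 4)^2 tells us the largest block for λ = 4 has size 2.
Step 3 — with total size 5, 4 blocks, and largest block 2, the block sizes (in nonincreasing order) are [2, 1, 1, 1].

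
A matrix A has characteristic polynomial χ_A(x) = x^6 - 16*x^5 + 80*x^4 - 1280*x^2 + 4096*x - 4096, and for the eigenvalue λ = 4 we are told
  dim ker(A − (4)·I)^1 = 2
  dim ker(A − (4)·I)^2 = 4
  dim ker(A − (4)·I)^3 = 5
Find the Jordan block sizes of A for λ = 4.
Block sizes for λ = 4: [3, 2]

From the dimensions of kernels of powers, the number of Jordan blocks of size at least j is d_j − d_{j−1} where d_j = dim ker(N^j) (with d_0 = 0). Computing the differences gives [2, 2, 1].
The number of blocks of size exactly k is (#blocks of size ≥ k) − (#blocks of size ≥ k + 1), so the partition is: 1 block(s) of size 2, 1 block(s) of size 3.
In nonincreasing order the block sizes are [3, 2].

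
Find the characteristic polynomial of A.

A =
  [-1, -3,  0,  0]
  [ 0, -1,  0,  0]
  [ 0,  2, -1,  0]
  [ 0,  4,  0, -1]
x^4 + 4*x^3 + 6*x^2 + 4*x + 1

Expanding det(x·I − A) (e.g. by cofactor expansion or by noting that A is similar to its Jordan form J, which has the same characteristic polynomial as A) gives
  χ_A(x) = x^4 + 4*x^3 + 6*x^2 + 4*x + 1
which factors as (x + 1)^4. The eigenvalues (with algebraic multiplicities) are λ = -1 with multiplicity 4.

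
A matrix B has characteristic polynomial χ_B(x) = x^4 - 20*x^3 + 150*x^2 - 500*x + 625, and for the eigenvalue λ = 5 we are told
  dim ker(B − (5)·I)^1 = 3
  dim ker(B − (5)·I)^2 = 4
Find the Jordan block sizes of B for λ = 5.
Block sizes for λ = 5: [2, 1, 1]

From the dimensions of kernels of powers, the number of Jordan blocks of size at least j is d_j − d_{j−1} where d_j = dim ker(N^j) (with d_0 = 0). Computing the differences gives [3, 1].
The number of blocks of size exactly k is (#blocks of size ≥ k) − (#blocks of size ≥ k + 1), so the partition is: 2 block(s) of size 1, 1 block(s) of size 2.
In nonincreasing order the block sizes are [2, 1, 1].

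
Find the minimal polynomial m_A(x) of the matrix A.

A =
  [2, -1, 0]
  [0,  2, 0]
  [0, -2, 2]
x^2 - 4*x + 4

The characteristic polynomial is χ_A(x) = (x - 2)^3, so the eigenvalues are known. The minimal polynomial is
  m_A(x) = Π_λ (x − λ)^{k_λ}
where k_λ is the size of the *largest* Jordan block for λ (equivalently, the smallest k with (A − λI)^k v = 0 for every generalised eigenvector v of λ).

  λ = 2: largest Jordan block has size 2, contributing (x − 2)^2

So m_A(x) = (x - 2)^2 = x^2 - 4*x + 4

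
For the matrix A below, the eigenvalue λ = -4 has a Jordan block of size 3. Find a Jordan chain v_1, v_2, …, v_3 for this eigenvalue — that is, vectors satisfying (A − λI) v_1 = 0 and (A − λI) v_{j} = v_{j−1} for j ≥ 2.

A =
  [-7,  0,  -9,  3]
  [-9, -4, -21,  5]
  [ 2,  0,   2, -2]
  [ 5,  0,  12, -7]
A Jordan chain for λ = -4 of length 3:
v_1 = (6, 10, -4, -6)ᵀ
v_2 = (-3, -9, 2, 5)ᵀ
v_3 = (1, 0, 0, 0)ᵀ

Let N = A − (-4)·I. We want v_3 with N^3 v_3 = 0 but N^2 v_3 ≠ 0; then v_{j-1} := N · v_j for j = 3, …, 2.

Pick v_3 = (1, 0, 0, 0)ᵀ.
Then v_2 = N · v_3 = (-3, -9, 2, 5)ᵀ.
Then v_1 = N · v_2 = (6, 10, -4, -6)ᵀ.

Sanity check: (A − (-4)·I) v_1 = (0, 0, 0, 0)ᵀ = 0. ✓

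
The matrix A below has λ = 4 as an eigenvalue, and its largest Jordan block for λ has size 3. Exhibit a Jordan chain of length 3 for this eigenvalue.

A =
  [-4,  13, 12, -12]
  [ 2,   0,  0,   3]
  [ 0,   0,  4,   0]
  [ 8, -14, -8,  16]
A Jordan chain for λ = 4 of length 3:
v_1 = (-6, 0, 0, 4)ᵀ
v_2 = (-8, 2, 0, 8)ᵀ
v_3 = (1, 0, 0, 0)ᵀ

Let N = A − (4)·I. We want v_3 with N^3 v_3 = 0 but N^2 v_3 ≠ 0; then v_{j-1} := N · v_j for j = 3, …, 2.

Pick v_3 = (1, 0, 0, 0)ᵀ.
Then v_2 = N · v_3 = (-8, 2, 0, 8)ᵀ.
Then v_1 = N · v_2 = (-6, 0, 0, 4)ᵀ.

Sanity check: (A − (4)·I) v_1 = (0, 0, 0, 0)ᵀ = 0. ✓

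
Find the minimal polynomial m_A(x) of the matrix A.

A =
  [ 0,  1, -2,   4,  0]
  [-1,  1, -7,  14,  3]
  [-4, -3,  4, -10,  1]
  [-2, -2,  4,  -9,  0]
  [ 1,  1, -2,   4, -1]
x^3 + 3*x^2 + 3*x + 1

The characteristic polynomial is χ_A(x) = (x + 1)^5, so the eigenvalues are known. The minimal polynomial is
  m_A(x) = Π_λ (x − λ)^{k_λ}
where k_λ is the size of the *largest* Jordan block for λ (equivalently, the smallest k with (A − λI)^k v = 0 for every generalised eigenvector v of λ).

  λ = -1: largest Jordan block has size 3, contributing (x + 1)^3

So m_A(x) = (x + 1)^3 = x^3 + 3*x^2 + 3*x + 1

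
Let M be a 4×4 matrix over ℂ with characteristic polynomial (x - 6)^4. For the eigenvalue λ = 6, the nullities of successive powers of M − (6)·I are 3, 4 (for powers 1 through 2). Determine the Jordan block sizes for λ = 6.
Block sizes for λ = 6: [2, 1, 1]

From the dimensions of kernels of powers, the number of Jordan blocks of size at least j is d_j − d_{j−1} where d_j = dim ker(N^j) (with d_0 = 0). Computing the differences gives [3, 1].
The number of blocks of size exactly k is (#blocks of size ≥ k) − (#blocks of size ≥ k + 1), so the partition is: 2 block(s) of size 1, 1 block(s) of size 2.
In nonincreasing order the block sizes are [2, 1, 1].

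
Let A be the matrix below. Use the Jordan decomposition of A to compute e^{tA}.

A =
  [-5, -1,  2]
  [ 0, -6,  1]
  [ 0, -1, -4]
e^{tA} =
  [exp(-5*t), -t^2*exp(-5*t)/2 - t*exp(-5*t), t^2*exp(-5*t)/2 + 2*t*exp(-5*t)]
  [0, -t*exp(-5*t) + exp(-5*t), t*exp(-5*t)]
  [0, -t*exp(-5*t), t*exp(-5*t) + exp(-5*t)]

Strategy: write A = P · J · P⁻¹ where J is a Jordan canonical form, so e^{tA} = P · e^{tJ} · P⁻¹, and e^{tJ} can be computed block-by-block.

A has Jordan form
J =
  [-5,  1,  0]
  [ 0, -5,  1]
  [ 0,  0, -5]
(up to reordering of blocks).

Per-block formulas:
  For a 3×3 Jordan block J_3(-5): exp(t · J_3(-5)) = e^(-5t)·(I + t·N + (t^2/2)·N^2), where N is the 3×3 nilpotent shift.

After assembling e^{tJ} and conjugating by P, we get:

e^{tA} =
  [exp(-5*t), -t^2*exp(-5*t)/2 - t*exp(-5*t), t^2*exp(-5*t)/2 + 2*t*exp(-5*t)]
  [0, -t*exp(-5*t) + exp(-5*t), t*exp(-5*t)]
  [0, -t*exp(-5*t), t*exp(-5*t) + exp(-5*t)]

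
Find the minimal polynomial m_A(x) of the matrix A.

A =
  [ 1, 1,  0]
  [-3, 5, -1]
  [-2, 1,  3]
x^3 - 9*x^2 + 27*x - 27

The characteristic polynomial is χ_A(x) = (x - 3)^3, so the eigenvalues are known. The minimal polynomial is
  m_A(x) = Π_λ (x − λ)^{k_λ}
where k_λ is the size of the *largest* Jordan block for λ (equivalently, the smallest k with (A − λI)^k v = 0 for every generalised eigenvector v of λ).

  λ = 3: largest Jordan block has size 3, contributing (x − 3)^3

So m_A(x) = (x - 3)^3 = x^3 - 9*x^2 + 27*x - 27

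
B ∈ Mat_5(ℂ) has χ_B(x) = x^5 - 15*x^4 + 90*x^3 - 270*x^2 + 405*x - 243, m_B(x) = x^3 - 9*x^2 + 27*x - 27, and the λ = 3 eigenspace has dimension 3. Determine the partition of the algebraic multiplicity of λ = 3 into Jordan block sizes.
Block sizes for λ = 3: [3, 1, 1]

Step 1 — from the characteristic polynomial, algebraic multiplicity of λ = 3 is 5. From dim ker(B − (3)·I) = 3, there are exactly 3 Jordan blocks for λ = 3.
Step 2 — from the minimal polynomial, the factor (x − 3)^3 tells us the largest block for λ = 3 has size 3.
Step 3 — with total size 5, 3 blocks, and largest block 3, the block sizes (in nonincreasing order) are [3, 1, 1].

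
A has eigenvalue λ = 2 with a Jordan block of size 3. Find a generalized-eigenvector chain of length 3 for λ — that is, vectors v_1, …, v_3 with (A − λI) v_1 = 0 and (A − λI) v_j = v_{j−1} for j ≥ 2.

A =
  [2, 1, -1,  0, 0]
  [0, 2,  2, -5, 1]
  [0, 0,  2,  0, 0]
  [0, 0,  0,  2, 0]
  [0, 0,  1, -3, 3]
A Jordan chain for λ = 2 of length 3:
v_1 = (1, 0, 0, 0, 0)ᵀ
v_2 = (-3, 1, 0, 0, 0)ᵀ
v_3 = (0, 0, 3, 1, 0)ᵀ

Let N = A − (2)·I. We want v_3 with N^3 v_3 = 0 but N^2 v_3 ≠ 0; then v_{j-1} := N · v_j for j = 3, …, 2.

Pick v_3 = (0, 0, 3, 1, 0)ᵀ.
Then v_2 = N · v_3 = (-3, 1, 0, 0, 0)ᵀ.
Then v_1 = N · v_2 = (1, 0, 0, 0, 0)ᵀ.

Sanity check: (A − (2)·I) v_1 = (0, 0, 0, 0, 0)ᵀ = 0. ✓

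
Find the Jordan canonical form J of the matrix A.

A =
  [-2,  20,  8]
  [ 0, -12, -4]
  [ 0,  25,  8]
J_2(-2) ⊕ J_1(-2)

The characteristic polynomial is
  det(x·I − A) = x^3 + 6*x^2 + 12*x + 8 = (x + 2)^3

Eigenvalues and multiplicities (the geometric multiplicity of λ is n − rank(A − λI), which equals the number of Jordan blocks for λ):
  λ = -2: algebraic multiplicity = 3, geometric multiplicity = 2

Determining the block sizes for each eigenvalue:
  λ = -2: 2 blocks summing to 3 forces exactly one block of size 2 and the rest size 1 → block sizes [2, 1]

Assembling the blocks gives a Jordan form
J =
  [-2,  1,  0]
  [ 0, -2,  0]
  [ 0,  0, -2]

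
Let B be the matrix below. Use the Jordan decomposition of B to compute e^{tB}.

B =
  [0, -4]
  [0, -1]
e^{tB} =
  [1, -4 + 4*exp(-t)]
  [0, exp(-t)]

Strategy: write B = P · J · P⁻¹ where J is a Jordan canonical form, so e^{tB} = P · e^{tJ} · P⁻¹, and e^{tJ} can be computed block-by-block.

B has Jordan form
J =
  [-1, 0]
  [ 0, 0]
(up to reordering of blocks).

Per-block formulas:
  For a 1×1 block at λ = -1: exp(t · [-1]) = [e^(-1t)].
  For a 1×1 block at λ = 0: exp(t · [0]) = [e^(0t)].

After assembling e^{tJ} and conjugating by P, we get:

e^{tB} =
  [1, -4 + 4*exp(-t)]
  [0, exp(-t)]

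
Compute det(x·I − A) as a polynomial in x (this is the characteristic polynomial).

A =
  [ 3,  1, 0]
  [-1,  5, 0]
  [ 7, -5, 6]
x^3 - 14*x^2 + 64*x - 96

Expanding det(x·I − A) (e.g. by cofactor expansion or by noting that A is similar to its Jordan form J, which has the same characteristic polynomial as A) gives
  χ_A(x) = x^3 - 14*x^2 + 64*x - 96
which factors as (x - 6)*(x - 4)^2. The eigenvalues (with algebraic multiplicities) are λ = 4 with multiplicity 2, λ = 6 with multiplicity 1.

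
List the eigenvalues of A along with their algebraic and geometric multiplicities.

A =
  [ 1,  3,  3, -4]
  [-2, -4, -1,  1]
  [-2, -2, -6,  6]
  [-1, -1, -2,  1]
λ = -2: alg = 4, geom = 2

Step 1 — factor the characteristic polynomial to read off the algebraic multiplicities:
  χ_A(x) = (x + 2)^4

Step 2 — compute geometric multiplicities via the rank-nullity identity g(λ) = n − rank(A − λI):
  rank(A − (-2)·I) = 2, so dim ker(A − (-2)·I) = n − 2 = 2

Summary:
  λ = -2: algebraic multiplicity = 4, geometric multiplicity = 2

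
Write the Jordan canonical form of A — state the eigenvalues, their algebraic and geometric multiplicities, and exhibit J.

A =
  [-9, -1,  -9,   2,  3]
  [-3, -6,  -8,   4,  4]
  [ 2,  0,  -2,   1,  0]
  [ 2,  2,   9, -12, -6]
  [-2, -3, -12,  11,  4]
J_3(-5) ⊕ J_2(-5)

The characteristic polynomial is
  det(x·I − A) = x^5 + 25*x^4 + 250*x^3 + 1250*x^2 + 3125*x + 3125 = (x + 5)^5

Eigenvalues and multiplicities (the geometric multiplicity of λ is n − rank(A − λI), which equals the number of Jordan blocks for λ):
  λ = -5: algebraic multiplicity = 5, geometric multiplicity = 2

Determining the block sizes for each eigenvalue:
  λ = -5: with am = 5 and gm = 2, the partition is not yet determined (e.g. several partitions of 5 into 2 parts exist). Let N = A − (-5)·I. Computing rank(N^1) = 3, rank(N^2) = 1, rank(N^3) = 0; the number of blocks of size ≥ j is rank(N^{j−1}) − rank(N^j), giving [2, 2, 1]. So we have 1 block(s) of size 3, 1 block(s) of size 2 → block sizes [3, 2]

Assembling the blocks gives a Jordan form
J =
  [-5,  1,  0,  0,  0]
  [ 0, -5,  1,  0,  0]
  [ 0,  0, -5,  0,  0]
  [ 0,  0,  0, -5,  1]
  [ 0,  0,  0,  0, -5]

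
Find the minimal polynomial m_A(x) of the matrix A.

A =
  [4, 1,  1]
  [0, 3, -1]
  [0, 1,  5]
x^2 - 8*x + 16

The characteristic polynomial is χ_A(x) = (x - 4)^3, so the eigenvalues are known. The minimal polynomial is
  m_A(x) = Π_λ (x − λ)^{k_λ}
where k_λ is the size of the *largest* Jordan block for λ (equivalently, the smallest k with (A − λI)^k v = 0 for every generalised eigenvector v of λ).

  λ = 4: largest Jordan block has size 2, contributing (x − 4)^2

So m_A(x) = (x - 4)^2 = x^2 - 8*x + 16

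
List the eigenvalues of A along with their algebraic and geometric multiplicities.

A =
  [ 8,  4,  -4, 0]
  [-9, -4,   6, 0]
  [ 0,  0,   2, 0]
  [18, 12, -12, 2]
λ = 2: alg = 4, geom = 3

Step 1 — factor the characteristic polynomial to read off the algebraic multiplicities:
  χ_A(x) = (x - 2)^4

Step 2 — compute geometric multiplicities via the rank-nullity identity g(λ) = n − rank(A − λI):
  rank(A − (2)·I) = 1, so dim ker(A − (2)·I) = n − 1 = 3

Summary:
  λ = 2: algebraic multiplicity = 4, geometric multiplicity = 3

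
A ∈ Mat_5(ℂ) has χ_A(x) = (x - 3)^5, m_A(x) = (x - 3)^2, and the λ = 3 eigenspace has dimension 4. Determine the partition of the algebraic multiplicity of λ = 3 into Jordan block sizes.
Block sizes for λ = 3: [2, 1, 1, 1]

Step 1 — from the characteristic polynomial, algebraic multiplicity of λ = 3 is 5. From dim ker(A − (3)·I) = 4, there are exactly 4 Jordan blocks for λ = 3.
Step 2 — from the minimal polynomial, the factor (x − 3)^2 tells us the largest block for λ = 3 has size 2.
Step 3 — with total size 5, 4 blocks, and largest block 2, the block sizes (in nonincreasing order) are [2, 1, 1, 1].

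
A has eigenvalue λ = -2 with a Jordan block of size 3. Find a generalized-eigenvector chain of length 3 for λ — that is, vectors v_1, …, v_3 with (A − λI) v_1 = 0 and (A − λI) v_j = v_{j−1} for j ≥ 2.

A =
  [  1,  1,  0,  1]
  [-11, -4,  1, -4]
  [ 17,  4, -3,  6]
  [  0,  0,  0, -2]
A Jordan chain for λ = -2 of length 3:
v_1 = (-2, 6, -10, 0)ᵀ
v_2 = (3, -11, 17, 0)ᵀ
v_3 = (1, 0, 0, 0)ᵀ

Let N = A − (-2)·I. We want v_3 with N^3 v_3 = 0 but N^2 v_3 ≠ 0; then v_{j-1} := N · v_j for j = 3, …, 2.

Pick v_3 = (1, 0, 0, 0)ᵀ.
Then v_2 = N · v_3 = (3, -11, 17, 0)ᵀ.
Then v_1 = N · v_2 = (-2, 6, -10, 0)ᵀ.

Sanity check: (A − (-2)·I) v_1 = (0, 0, 0, 0)ᵀ = 0. ✓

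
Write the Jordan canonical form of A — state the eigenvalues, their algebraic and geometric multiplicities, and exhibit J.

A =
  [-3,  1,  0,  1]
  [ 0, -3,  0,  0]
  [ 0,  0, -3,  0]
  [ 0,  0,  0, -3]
J_2(-3) ⊕ J_1(-3) ⊕ J_1(-3)

The characteristic polynomial is
  det(x·I − A) = x^4 + 12*x^3 + 54*x^2 + 108*x + 81 = (x + 3)^4

Eigenvalues and multiplicities (the geometric multiplicity of λ is n − rank(A − λI), which equals the number of Jordan blocks for λ):
  λ = -3: algebraic multiplicity = 4, geometric multiplicity = 3

Determining the block sizes for each eigenvalue:
  λ = -3: 3 blocks summing to 4 forces exactly one block of size 2 and the rest size 1 → block sizes [2, 1, 1]

Assembling the blocks gives a Jordan form
J =
  [-3,  1,  0,  0]
  [ 0, -3,  0,  0]
  [ 0,  0, -3,  0]
  [ 0,  0,  0, -3]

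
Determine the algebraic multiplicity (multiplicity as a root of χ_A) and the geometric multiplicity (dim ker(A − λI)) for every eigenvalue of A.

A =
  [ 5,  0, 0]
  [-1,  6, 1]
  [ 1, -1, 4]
λ = 5: alg = 3, geom = 2

Step 1 — factor the characteristic polynomial to read off the algebraic multiplicities:
  χ_A(x) = (x - 5)^3

Step 2 — compute geometric multiplicities via the rank-nullity identity g(λ) = n − rank(A − λI):
  rank(A − (5)·I) = 1, so dim ker(A − (5)·I) = n − 1 = 2

Summary:
  λ = 5: algebraic multiplicity = 3, geometric multiplicity = 2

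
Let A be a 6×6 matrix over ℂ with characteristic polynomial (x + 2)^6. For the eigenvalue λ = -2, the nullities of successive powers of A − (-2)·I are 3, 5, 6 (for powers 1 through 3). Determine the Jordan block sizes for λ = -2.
Block sizes for λ = -2: [3, 2, 1]

From the dimensions of kernels of powers, the number of Jordan blocks of size at least j is d_j − d_{j−1} where d_j = dim ker(N^j) (with d_0 = 0). Computing the differences gives [3, 2, 1].
The number of blocks of size exactly k is (#blocks of size ≥ k) − (#blocks of size ≥ k + 1), so the partition is: 1 block(s) of size 1, 1 block(s) of size 2, 1 block(s) of size 3.
In nonincreasing order the block sizes are [3, 2, 1].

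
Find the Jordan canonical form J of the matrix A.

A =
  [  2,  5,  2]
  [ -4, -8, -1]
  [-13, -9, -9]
J_3(-5)

The characteristic polynomial is
  det(x·I − A) = x^3 + 15*x^2 + 75*x + 125 = (x + 5)^3

Eigenvalues and multiplicities (the geometric multiplicity of λ is n − rank(A − λI), which equals the number of Jordan blocks for λ):
  λ = -5: algebraic multiplicity = 3, geometric multiplicity = 1

Determining the block sizes for each eigenvalue:
  λ = -5: one block (gm = 1), so the single block has size am = 3 → block sizes [3]

Assembling the blocks gives a Jordan form
J =
  [-5,  1,  0]
  [ 0, -5,  1]
  [ 0,  0, -5]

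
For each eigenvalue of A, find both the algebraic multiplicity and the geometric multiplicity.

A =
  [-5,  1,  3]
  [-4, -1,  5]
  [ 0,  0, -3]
λ = -3: alg = 3, geom = 1

Step 1 — factor the characteristic polynomial to read off the algebraic multiplicities:
  χ_A(x) = (x + 3)^3

Step 2 — compute geometric multiplicities via the rank-nullity identity g(λ) = n − rank(A − λI):
  rank(A − (-3)·I) = 2, so dim ker(A − (-3)·I) = n − 2 = 1

Summary:
  λ = -3: algebraic multiplicity = 3, geometric multiplicity = 1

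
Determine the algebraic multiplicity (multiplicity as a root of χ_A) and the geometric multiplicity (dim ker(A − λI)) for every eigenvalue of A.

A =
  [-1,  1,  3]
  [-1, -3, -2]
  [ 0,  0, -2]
λ = -2: alg = 3, geom = 1

Step 1 — factor the characteristic polynomial to read off the algebraic multiplicities:
  χ_A(x) = (x + 2)^3

Step 2 — compute geometric multiplicities via the rank-nullity identity g(λ) = n − rank(A − λI):
  rank(A − (-2)·I) = 2, so dim ker(A − (-2)·I) = n − 2 = 1

Summary:
  λ = -2: algebraic multiplicity = 3, geometric multiplicity = 1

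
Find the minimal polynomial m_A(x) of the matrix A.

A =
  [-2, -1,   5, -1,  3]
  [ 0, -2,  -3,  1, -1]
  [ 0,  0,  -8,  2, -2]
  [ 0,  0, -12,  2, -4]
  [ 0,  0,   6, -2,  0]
x^3 + 6*x^2 + 12*x + 8

The characteristic polynomial is χ_A(x) = (x + 2)^5, so the eigenvalues are known. The minimal polynomial is
  m_A(x) = Π_λ (x − λ)^{k_λ}
where k_λ is the size of the *largest* Jordan block for λ (equivalently, the smallest k with (A − λI)^k v = 0 for every generalised eigenvector v of λ).

  λ = -2: largest Jordan block has size 3, contributing (x + 2)^3

So m_A(x) = (x + 2)^3 = x^3 + 6*x^2 + 12*x + 8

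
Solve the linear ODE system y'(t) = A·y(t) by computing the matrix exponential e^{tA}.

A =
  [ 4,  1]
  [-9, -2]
e^{tA} =
  [3*t*exp(t) + exp(t), t*exp(t)]
  [-9*t*exp(t), -3*t*exp(t) + exp(t)]

Strategy: write A = P · J · P⁻¹ where J is a Jordan canonical form, so e^{tA} = P · e^{tJ} · P⁻¹, and e^{tJ} can be computed block-by-block.

A has Jordan form
J =
  [1, 1]
  [0, 1]
(up to reordering of blocks).

Per-block formulas:
  For a 2×2 Jordan block J_2(1): exp(t · J_2(1)) = e^(1t)·(I + t·N), where N is the 2×2 nilpotent shift.

After assembling e^{tJ} and conjugating by P, we get:

e^{tA} =
  [3*t*exp(t) + exp(t), t*exp(t)]
  [-9*t*exp(t), -3*t*exp(t) + exp(t)]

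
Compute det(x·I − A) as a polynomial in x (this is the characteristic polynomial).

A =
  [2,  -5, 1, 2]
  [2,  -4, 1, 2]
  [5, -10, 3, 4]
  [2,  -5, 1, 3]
x^4 - 4*x^3 + 6*x^2 - 4*x + 1

Expanding det(x·I − A) (e.g. by cofactor expansion or by noting that A is similar to its Jordan form J, which has the same characteristic polynomial as A) gives
  χ_A(x) = x^4 - 4*x^3 + 6*x^2 - 4*x + 1
which factors as (x - 1)^4. The eigenvalues (with algebraic multiplicities) are λ = 1 with multiplicity 4.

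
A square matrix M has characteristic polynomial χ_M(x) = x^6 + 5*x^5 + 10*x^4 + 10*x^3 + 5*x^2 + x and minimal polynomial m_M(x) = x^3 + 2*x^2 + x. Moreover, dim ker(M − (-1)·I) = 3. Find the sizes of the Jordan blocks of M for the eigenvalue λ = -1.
Block sizes for λ = -1: [2, 2, 1]

Step 1 — from the characteristic polynomial, algebraic multiplicity of λ = -1 is 5. From dim ker(M − (-1)·I) = 3, there are exactly 3 Jordan blocks for λ = -1.
Step 2 — from the minimal polynomial, the factor (x + 1)^2 tells us the largest block for λ = -1 has size 2.
Step 3 — with total size 5, 3 blocks, and largest block 2, the block sizes (in nonincreasing order) are [2, 2, 1].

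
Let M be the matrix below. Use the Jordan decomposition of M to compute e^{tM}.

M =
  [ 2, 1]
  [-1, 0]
e^{tM} =
  [t*exp(t) + exp(t), t*exp(t)]
  [-t*exp(t), -t*exp(t) + exp(t)]

Strategy: write M = P · J · P⁻¹ where J is a Jordan canonical form, so e^{tM} = P · e^{tJ} · P⁻¹, and e^{tJ} can be computed block-by-block.

M has Jordan form
J =
  [1, 1]
  [0, 1]
(up to reordering of blocks).

Per-block formulas:
  For a 2×2 Jordan block J_2(1): exp(t · J_2(1)) = e^(1t)·(I + t·N), where N is the 2×2 nilpotent shift.

After assembling e^{tJ} and conjugating by P, we get:

e^{tM} =
  [t*exp(t) + exp(t), t*exp(t)]
  [-t*exp(t), -t*exp(t) + exp(t)]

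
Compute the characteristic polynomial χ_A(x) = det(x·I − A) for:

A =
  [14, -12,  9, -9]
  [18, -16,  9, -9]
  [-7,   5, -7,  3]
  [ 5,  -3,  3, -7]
x^4 + 16*x^3 + 96*x^2 + 256*x + 256

Expanding det(x·I − A) (e.g. by cofactor expansion or by noting that A is similar to its Jordan form J, which has the same characteristic polynomial as A) gives
  χ_A(x) = x^4 + 16*x^3 + 96*x^2 + 256*x + 256
which factors as (x + 4)^4. The eigenvalues (with algebraic multiplicities) are λ = -4 with multiplicity 4.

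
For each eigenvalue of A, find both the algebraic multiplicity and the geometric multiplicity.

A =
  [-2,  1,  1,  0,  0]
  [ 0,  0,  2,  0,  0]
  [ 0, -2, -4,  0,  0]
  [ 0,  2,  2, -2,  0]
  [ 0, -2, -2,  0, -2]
λ = -2: alg = 5, geom = 4

Step 1 — factor the characteristic polynomial to read off the algebraic multiplicities:
  χ_A(x) = (x + 2)^5

Step 2 — compute geometric multiplicities via the rank-nullity identity g(λ) = n − rank(A − λI):
  rank(A − (-2)·I) = 1, so dim ker(A − (-2)·I) = n − 1 = 4

Summary:
  λ = -2: algebraic multiplicity = 5, geometric multiplicity = 4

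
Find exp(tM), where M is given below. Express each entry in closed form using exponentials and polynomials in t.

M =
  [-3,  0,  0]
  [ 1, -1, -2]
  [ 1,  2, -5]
e^{tM} =
  [exp(-3*t), 0, 0]
  [t*exp(-3*t), 2*t*exp(-3*t) + exp(-3*t), -2*t*exp(-3*t)]
  [t*exp(-3*t), 2*t*exp(-3*t), -2*t*exp(-3*t) + exp(-3*t)]

Strategy: write M = P · J · P⁻¹ where J is a Jordan canonical form, so e^{tM} = P · e^{tJ} · P⁻¹, and e^{tJ} can be computed block-by-block.

M has Jordan form
J =
  [-3,  1,  0]
  [ 0, -3,  0]
  [ 0,  0, -3]
(up to reordering of blocks).

Per-block formulas:
  For a 1×1 block at λ = -3: exp(t · [-3]) = [e^(-3t)].
  For a 2×2 Jordan block J_2(-3): exp(t · J_2(-3)) = e^(-3t)·(I + t·N), where N is the 2×2 nilpotent shift.

After assembling e^{tJ} and conjugating by P, we get:

e^{tM} =
  [exp(-3*t), 0, 0]
  [t*exp(-3*t), 2*t*exp(-3*t) + exp(-3*t), -2*t*exp(-3*t)]
  [t*exp(-3*t), 2*t*exp(-3*t), -2*t*exp(-3*t) + exp(-3*t)]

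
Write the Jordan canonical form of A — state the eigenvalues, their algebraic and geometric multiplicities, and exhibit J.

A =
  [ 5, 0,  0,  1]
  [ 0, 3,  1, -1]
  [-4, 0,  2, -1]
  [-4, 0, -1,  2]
J_3(3) ⊕ J_1(3)

The characteristic polynomial is
  det(x·I − A) = x^4 - 12*x^3 + 54*x^2 - 108*x + 81 = (x - 3)^4

Eigenvalues and multiplicities (the geometric multiplicity of λ is n − rank(A − λI), which equals the number of Jordan blocks for λ):
  λ = 3: algebraic multiplicity = 4, geometric multiplicity = 2

Determining the block sizes for each eigenvalue:
  λ = 3: with am = 4 and gm = 2, the partition is not yet determined (e.g. several partitions of 4 into 2 parts exist). Let N = A − (3)·I. Computing rank(N^1) = 2, rank(N^2) = 1, rank(N^3) = 0; the number of blocks of size ≥ j is rank(N^{j−1}) − rank(N^j), giving [2, 1, 1]. So we have 1 block(s) of size 3, 1 block(s) of size 1 → block sizes [3, 1]

Assembling the blocks gives a Jordan form
J =
  [3, 1, 0, 0]
  [0, 3, 1, 0]
  [0, 0, 3, 0]
  [0, 0, 0, 3]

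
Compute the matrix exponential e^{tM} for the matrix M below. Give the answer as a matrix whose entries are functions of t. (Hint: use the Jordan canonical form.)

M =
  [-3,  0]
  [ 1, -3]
e^{tM} =
  [exp(-3*t), 0]
  [t*exp(-3*t), exp(-3*t)]

Strategy: write M = P · J · P⁻¹ where J is a Jordan canonical form, so e^{tM} = P · e^{tJ} · P⁻¹, and e^{tJ} can be computed block-by-block.

M has Jordan form
J =
  [-3,  1]
  [ 0, -3]
(up to reordering of blocks).

Per-block formulas:
  For a 2×2 Jordan block J_2(-3): exp(t · J_2(-3)) = e^(-3t)·(I + t·N), where N is the 2×2 nilpotent shift.

After assembling e^{tJ} and conjugating by P, we get:

e^{tM} =
  [exp(-3*t), 0]
  [t*exp(-3*t), exp(-3*t)]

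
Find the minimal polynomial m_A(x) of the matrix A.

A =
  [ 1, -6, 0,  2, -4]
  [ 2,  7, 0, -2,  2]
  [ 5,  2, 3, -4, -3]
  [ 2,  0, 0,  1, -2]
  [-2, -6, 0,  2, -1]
x^3 - 7*x^2 + 15*x - 9

The characteristic polynomial is χ_A(x) = (x - 3)^3*(x - 1)^2, so the eigenvalues are known. The minimal polynomial is
  m_A(x) = Π_λ (x − λ)^{k_λ}
where k_λ is the size of the *largest* Jordan block for λ (equivalently, the smallest k with (A − λI)^k v = 0 for every generalised eigenvector v of λ).

  λ = 1: largest Jordan block has size 1, contributing (x − 1)
  λ = 3: largest Jordan block has size 2, contributing (x − 3)^2

So m_A(x) = (x - 3)^2*(x - 1) = x^3 - 7*x^2 + 15*x - 9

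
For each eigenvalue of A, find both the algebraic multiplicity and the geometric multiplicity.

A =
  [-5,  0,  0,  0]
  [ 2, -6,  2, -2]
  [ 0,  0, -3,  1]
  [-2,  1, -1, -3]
λ = -5: alg = 1, geom = 1; λ = -4: alg = 3, geom = 1

Step 1 — factor the characteristic polynomial to read off the algebraic multiplicities:
  χ_A(x) = (x + 4)^3*(x + 5)

Step 2 — compute geometric multiplicities via the rank-nullity identity g(λ) = n − rank(A − λI):
  rank(A − (-5)·I) = 3, so dim ker(A − (-5)·I) = n − 3 = 1
  rank(A − (-4)·I) = 3, so dim ker(A − (-4)·I) = n − 3 = 1

Summary:
  λ = -5: algebraic multiplicity = 1, geometric multiplicity = 1
  λ = -4: algebraic multiplicity = 3, geometric multiplicity = 1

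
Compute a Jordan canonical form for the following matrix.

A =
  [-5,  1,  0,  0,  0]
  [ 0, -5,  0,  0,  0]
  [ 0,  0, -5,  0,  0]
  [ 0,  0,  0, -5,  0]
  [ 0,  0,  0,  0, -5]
J_2(-5) ⊕ J_1(-5) ⊕ J_1(-5) ⊕ J_1(-5)

The characteristic polynomial is
  det(x·I − A) = x^5 + 25*x^4 + 250*x^3 + 1250*x^2 + 3125*x + 3125 = (x + 5)^5

Eigenvalues and multiplicities (the geometric multiplicity of λ is n − rank(A − λI), which equals the number of Jordan blocks for λ):
  λ = -5: algebraic multiplicity = 5, geometric multiplicity = 4

Determining the block sizes for each eigenvalue:
  λ = -5: 4 blocks summing to 5 forces exactly one block of size 2 and the rest size 1 → block sizes [2, 1, 1, 1]

Assembling the blocks gives a Jordan form
J =
  [-5,  1,  0,  0,  0]
  [ 0, -5,  0,  0,  0]
  [ 0,  0, -5,  0,  0]
  [ 0,  0,  0, -5,  0]
  [ 0,  0,  0,  0, -5]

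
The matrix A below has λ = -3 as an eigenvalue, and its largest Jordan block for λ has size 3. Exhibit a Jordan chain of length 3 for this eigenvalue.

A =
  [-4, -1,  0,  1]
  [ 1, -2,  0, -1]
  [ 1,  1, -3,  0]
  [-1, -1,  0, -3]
A Jordan chain for λ = -3 of length 3:
v_1 = (-1, 1, 0, 0)ᵀ
v_2 = (-1, 1, 1, -1)ᵀ
v_3 = (1, 0, 0, 0)ᵀ

Let N = A − (-3)·I. We want v_3 with N^3 v_3 = 0 but N^2 v_3 ≠ 0; then v_{j-1} := N · v_j for j = 3, …, 2.

Pick v_3 = (1, 0, 0, 0)ᵀ.
Then v_2 = N · v_3 = (-1, 1, 1, -1)ᵀ.
Then v_1 = N · v_2 = (-1, 1, 0, 0)ᵀ.

Sanity check: (A − (-3)·I) v_1 = (0, 0, 0, 0)ᵀ = 0. ✓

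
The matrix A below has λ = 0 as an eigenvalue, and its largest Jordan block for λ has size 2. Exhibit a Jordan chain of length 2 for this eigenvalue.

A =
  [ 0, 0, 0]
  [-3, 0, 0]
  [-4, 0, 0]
A Jordan chain for λ = 0 of length 2:
v_1 = (0, -3, -4)ᵀ
v_2 = (1, 0, 0)ᵀ

Let N = A − (0)·I. We want v_2 with N^2 v_2 = 0 but N^1 v_2 ≠ 0; then v_{j-1} := N · v_j for j = 2, …, 2.

Pick v_2 = (1, 0, 0)ᵀ.
Then v_1 = N · v_2 = (0, -3, -4)ᵀ.

Sanity check: (A − (0)·I) v_1 = (0, 0, 0)ᵀ = 0. ✓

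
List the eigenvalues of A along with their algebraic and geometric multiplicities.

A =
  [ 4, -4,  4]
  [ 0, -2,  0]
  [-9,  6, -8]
λ = -2: alg = 3, geom = 2

Step 1 — factor the characteristic polynomial to read off the algebraic multiplicities:
  χ_A(x) = (x + 2)^3

Step 2 — compute geometric multiplicities via the rank-nullity identity g(λ) = n − rank(A − λI):
  rank(A − (-2)·I) = 1, so dim ker(A − (-2)·I) = n − 1 = 2

Summary:
  λ = -2: algebraic multiplicity = 3, geometric multiplicity = 2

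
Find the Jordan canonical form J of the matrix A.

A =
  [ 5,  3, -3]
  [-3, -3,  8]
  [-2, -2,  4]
J_3(2)

The characteristic polynomial is
  det(x·I − A) = x^3 - 6*x^2 + 12*x - 8 = (x - 2)^3

Eigenvalues and multiplicities (the geometric multiplicity of λ is n − rank(A − λI), which equals the number of Jordan blocks for λ):
  λ = 2: algebraic multiplicity = 3, geometric multiplicity = 1

Determining the block sizes for each eigenvalue:
  λ = 2: one block (gm = 1), so the single block has size am = 3 → block sizes [3]

Assembling the blocks gives a Jordan form
J =
  [2, 1, 0]
  [0, 2, 1]
  [0, 0, 2]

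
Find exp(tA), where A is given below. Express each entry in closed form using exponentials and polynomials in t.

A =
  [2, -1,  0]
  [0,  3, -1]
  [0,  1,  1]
e^{tA} =
  [exp(2*t), -t^2*exp(2*t)/2 - t*exp(2*t), t^2*exp(2*t)/2]
  [0, t*exp(2*t) + exp(2*t), -t*exp(2*t)]
  [0, t*exp(2*t), -t*exp(2*t) + exp(2*t)]

Strategy: write A = P · J · P⁻¹ where J is a Jordan canonical form, so e^{tA} = P · e^{tJ} · P⁻¹, and e^{tJ} can be computed block-by-block.

A has Jordan form
J =
  [2, 1, 0]
  [0, 2, 1]
  [0, 0, 2]
(up to reordering of blocks).

Per-block formulas:
  For a 3×3 Jordan block J_3(2): exp(t · J_3(2)) = e^(2t)·(I + t·N + (t^2/2)·N^2), where N is the 3×3 nilpotent shift.

After assembling e^{tJ} and conjugating by P, we get:

e^{tA} =
  [exp(2*t), -t^2*exp(2*t)/2 - t*exp(2*t), t^2*exp(2*t)/2]
  [0, t*exp(2*t) + exp(2*t), -t*exp(2*t)]
  [0, t*exp(2*t), -t*exp(2*t) + exp(2*t)]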